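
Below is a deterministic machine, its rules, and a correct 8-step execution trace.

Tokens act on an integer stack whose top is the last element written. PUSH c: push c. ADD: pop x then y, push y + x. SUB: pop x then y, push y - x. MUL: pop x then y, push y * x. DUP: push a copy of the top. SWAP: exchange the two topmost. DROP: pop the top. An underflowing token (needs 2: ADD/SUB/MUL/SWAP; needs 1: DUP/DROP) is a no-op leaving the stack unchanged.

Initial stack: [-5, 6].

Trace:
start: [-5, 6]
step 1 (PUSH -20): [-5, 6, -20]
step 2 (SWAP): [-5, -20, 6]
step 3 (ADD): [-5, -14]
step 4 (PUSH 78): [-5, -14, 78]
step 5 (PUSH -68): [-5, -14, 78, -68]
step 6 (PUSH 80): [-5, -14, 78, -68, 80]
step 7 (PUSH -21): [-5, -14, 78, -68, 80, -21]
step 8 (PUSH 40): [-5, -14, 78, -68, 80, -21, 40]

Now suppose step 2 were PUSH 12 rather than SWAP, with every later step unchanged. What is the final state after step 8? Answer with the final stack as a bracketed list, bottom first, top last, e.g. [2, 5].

(re-executing from step 2 with the substitution; state before step 2: [-5, 6, -20])
step 2 (PUSH 12): [-5, 6, -20, 12]
step 3 (ADD): [-5, 6, -8]
step 4 (PUSH 78): [-5, 6, -8, 78]
step 5 (PUSH -68): [-5, 6, -8, 78, -68]
step 6 (PUSH 80): [-5, 6, -8, 78, -68, 80]
step 7 (PUSH -21): [-5, 6, -8, 78, -68, 80, -21]
step 8 (PUSH 40): [-5, 6, -8, 78, -68, 80, -21, 40]

[-5, 6, -8, 78, -68, 80, -21, 40]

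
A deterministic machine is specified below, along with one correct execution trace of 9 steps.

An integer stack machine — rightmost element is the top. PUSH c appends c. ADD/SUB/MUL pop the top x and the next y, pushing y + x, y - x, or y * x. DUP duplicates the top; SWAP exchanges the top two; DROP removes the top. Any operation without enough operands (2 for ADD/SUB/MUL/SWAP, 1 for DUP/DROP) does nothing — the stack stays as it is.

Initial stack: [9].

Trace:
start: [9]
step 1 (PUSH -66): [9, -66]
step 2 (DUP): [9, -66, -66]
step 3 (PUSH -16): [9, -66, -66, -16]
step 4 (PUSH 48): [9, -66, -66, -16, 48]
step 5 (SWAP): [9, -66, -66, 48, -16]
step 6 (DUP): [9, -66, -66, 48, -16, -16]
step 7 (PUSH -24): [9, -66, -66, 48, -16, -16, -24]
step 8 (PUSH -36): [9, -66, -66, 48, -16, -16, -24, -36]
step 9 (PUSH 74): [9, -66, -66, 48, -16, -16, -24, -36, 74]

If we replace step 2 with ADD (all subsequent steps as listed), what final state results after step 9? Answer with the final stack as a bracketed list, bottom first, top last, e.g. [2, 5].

[-57, 48, -16, -16, -24, -36, 74]

(re-executing from step 2 with the substitution; state before step 2: [9, -66])
step 2 (ADD): [-57]
step 3 (PUSH -16): [-57, -16]
step 4 (PUSH 48): [-57, -16, 48]
step 5 (SWAP): [-57, 48, -16]
step 6 (DUP): [-57, 48, -16, -16]
step 7 (PUSH -24): [-57, 48, -16, -16, -24]
step 8 (PUSH -36): [-57, 48, -16, -16, -24, -36]
step 9 (PUSH 74): [-57, 48, -16, -16, -24, -36, 74]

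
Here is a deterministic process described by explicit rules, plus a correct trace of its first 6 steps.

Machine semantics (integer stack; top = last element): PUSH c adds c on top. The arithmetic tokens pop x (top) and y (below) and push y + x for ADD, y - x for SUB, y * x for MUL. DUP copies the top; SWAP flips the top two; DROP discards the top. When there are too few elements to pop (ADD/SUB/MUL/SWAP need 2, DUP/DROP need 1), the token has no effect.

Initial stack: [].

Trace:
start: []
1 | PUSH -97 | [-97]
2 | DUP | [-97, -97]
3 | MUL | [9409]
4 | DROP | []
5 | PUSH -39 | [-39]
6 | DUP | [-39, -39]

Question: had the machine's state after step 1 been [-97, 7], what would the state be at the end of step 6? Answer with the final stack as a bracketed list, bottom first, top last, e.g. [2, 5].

[-97, -39, -39]

state after step 1 := [-97, 7]
2 | DUP | [-97, 7, 7]
3 | MUL | [-97, 49]
4 | DROP | [-97]
5 | PUSH -39 | [-97, -39]
6 | DUP | [-97, -39, -39]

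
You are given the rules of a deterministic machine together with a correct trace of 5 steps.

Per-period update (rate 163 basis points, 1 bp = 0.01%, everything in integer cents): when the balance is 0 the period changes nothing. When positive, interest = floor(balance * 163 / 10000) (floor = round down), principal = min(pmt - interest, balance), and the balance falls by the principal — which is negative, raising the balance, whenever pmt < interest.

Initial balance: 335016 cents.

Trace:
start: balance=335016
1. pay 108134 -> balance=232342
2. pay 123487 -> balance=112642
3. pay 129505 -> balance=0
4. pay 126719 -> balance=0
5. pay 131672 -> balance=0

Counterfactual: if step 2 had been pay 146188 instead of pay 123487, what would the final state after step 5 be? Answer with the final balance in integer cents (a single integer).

0

(re-executing from step 2 with the substitution; state before step 2: balance=232342)
2. pay 146188 -> balance=89941
3. pay 129505 -> balance=0
4. pay 126719 -> balance=0
5. pay 131672 -> balance=0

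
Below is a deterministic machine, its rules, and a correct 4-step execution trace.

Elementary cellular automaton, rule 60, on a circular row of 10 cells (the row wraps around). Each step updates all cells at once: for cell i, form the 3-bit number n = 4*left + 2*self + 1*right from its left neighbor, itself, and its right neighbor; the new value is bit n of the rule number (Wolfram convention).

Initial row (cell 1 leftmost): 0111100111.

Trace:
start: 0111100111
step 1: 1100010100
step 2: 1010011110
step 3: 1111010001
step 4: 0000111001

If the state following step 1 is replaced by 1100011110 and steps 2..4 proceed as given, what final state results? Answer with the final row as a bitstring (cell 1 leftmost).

1100110101

state after step 1 := 1100011110
step 2: 1010010001
step 3: 0111011001
step 4: 1100110101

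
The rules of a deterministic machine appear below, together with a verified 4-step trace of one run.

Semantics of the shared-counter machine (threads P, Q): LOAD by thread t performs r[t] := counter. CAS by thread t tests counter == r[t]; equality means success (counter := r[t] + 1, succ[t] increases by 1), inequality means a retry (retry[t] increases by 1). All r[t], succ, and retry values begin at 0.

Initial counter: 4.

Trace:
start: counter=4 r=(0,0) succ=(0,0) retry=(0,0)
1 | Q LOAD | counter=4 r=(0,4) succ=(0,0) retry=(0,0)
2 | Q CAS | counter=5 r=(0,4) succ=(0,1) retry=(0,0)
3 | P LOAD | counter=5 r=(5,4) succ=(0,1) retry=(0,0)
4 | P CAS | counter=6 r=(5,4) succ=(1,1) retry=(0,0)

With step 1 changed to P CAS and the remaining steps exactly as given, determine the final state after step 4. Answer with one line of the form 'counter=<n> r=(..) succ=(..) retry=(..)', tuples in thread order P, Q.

counter=5 r=(4,0) succ=(1,0) retry=(1,1)

(re-executing from step 1 with the substitution; state before step 1: counter=4 r=(0,0) succ=(0,0) retry=(0,0))
1 | P CAS | counter=4 r=(0,0) succ=(0,0) retry=(1,0)
2 | Q CAS | counter=4 r=(0,0) succ=(0,0) retry=(1,1)
3 | P LOAD | counter=4 r=(4,0) succ=(0,0) retry=(1,1)
4 | P CAS | counter=5 r=(4,0) succ=(1,0) retry=(1,1)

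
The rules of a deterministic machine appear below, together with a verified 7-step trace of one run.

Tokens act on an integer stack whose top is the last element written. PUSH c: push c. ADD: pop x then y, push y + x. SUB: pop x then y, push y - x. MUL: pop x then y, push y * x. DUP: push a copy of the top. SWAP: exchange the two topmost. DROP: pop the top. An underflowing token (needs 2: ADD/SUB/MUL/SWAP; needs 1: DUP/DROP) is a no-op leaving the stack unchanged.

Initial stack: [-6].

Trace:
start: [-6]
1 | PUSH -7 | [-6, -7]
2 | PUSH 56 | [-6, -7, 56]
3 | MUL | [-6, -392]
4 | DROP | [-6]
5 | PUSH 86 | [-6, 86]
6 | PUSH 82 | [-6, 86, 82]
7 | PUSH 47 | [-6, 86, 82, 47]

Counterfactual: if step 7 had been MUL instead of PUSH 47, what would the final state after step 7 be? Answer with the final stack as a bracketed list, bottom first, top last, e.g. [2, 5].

[-6, 7052]

(re-executing from step 7 with the substitution; state before step 7: [-6, 86, 82])
7 | MUL | [-6, 7052]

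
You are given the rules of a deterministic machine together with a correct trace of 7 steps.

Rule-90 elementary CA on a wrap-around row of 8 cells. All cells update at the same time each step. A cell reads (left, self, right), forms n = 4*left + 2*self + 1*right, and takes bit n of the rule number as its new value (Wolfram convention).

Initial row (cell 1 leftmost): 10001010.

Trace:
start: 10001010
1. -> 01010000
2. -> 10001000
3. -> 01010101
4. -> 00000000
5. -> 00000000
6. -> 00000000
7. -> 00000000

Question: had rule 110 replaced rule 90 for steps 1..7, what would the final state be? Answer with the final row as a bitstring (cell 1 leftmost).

(re-executing steps 1..7 under rule 110; state before step 1: 10001010)
1. -> 10011111
2. -> 10110000
3. -> 11110001
4. -> 00010011
5. -> 00110111
6. -> 01111101
7. -> 11000111

11000111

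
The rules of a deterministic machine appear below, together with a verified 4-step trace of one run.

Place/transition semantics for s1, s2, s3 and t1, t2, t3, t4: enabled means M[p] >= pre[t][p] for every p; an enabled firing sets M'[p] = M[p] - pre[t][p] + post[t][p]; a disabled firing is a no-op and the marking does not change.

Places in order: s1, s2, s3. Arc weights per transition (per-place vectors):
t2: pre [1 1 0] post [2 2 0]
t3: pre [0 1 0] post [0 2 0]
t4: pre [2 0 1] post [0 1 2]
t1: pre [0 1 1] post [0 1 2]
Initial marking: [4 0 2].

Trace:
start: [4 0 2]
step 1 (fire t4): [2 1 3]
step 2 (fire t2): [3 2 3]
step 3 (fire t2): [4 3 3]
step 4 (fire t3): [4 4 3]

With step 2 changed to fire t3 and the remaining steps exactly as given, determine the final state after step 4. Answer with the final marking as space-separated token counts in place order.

3 4 3

(re-executing from step 2 with the substitution; state before step 2: [2 1 3])
step 2 (fire t3): [2 2 3]
step 3 (fire t2): [3 3 3]
step 4 (fire t3): [3 4 3]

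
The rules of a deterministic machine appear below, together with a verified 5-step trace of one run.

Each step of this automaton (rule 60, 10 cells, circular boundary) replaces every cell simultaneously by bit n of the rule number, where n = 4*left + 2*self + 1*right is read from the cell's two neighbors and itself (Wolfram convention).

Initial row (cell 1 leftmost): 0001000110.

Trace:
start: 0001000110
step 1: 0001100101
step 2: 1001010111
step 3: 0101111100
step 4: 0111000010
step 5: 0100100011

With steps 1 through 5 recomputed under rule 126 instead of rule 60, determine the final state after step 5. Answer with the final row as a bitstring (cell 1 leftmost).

(re-executing steps 1..5 under rule 126; state before step 1: 0001000110)
step 1: 0011101111
step 2: 1110111001
step 3: 0011101111
step 4: 1110111001
step 5: 0011101111

0011101111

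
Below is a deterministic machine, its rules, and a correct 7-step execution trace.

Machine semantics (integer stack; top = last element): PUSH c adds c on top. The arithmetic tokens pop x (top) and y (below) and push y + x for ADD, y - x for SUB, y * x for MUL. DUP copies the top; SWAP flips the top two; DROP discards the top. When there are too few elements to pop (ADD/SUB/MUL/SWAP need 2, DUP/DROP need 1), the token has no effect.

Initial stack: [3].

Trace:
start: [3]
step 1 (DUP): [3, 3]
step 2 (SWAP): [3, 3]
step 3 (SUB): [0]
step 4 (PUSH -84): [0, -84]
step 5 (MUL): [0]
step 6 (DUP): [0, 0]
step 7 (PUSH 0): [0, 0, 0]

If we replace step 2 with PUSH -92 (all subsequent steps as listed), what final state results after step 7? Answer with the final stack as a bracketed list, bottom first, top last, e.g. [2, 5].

(re-executing from step 2 with the substitution; state before step 2: [3, 3])
step 2 (PUSH -92): [3, 3, -92]
step 3 (SUB): [3, 95]
step 4 (PUSH -84): [3, 95, -84]
step 5 (MUL): [3, -7980]
step 6 (DUP): [3, -7980, -7980]
step 7 (PUSH 0): [3, -7980, -7980, 0]

[3, -7980, -7980, 0]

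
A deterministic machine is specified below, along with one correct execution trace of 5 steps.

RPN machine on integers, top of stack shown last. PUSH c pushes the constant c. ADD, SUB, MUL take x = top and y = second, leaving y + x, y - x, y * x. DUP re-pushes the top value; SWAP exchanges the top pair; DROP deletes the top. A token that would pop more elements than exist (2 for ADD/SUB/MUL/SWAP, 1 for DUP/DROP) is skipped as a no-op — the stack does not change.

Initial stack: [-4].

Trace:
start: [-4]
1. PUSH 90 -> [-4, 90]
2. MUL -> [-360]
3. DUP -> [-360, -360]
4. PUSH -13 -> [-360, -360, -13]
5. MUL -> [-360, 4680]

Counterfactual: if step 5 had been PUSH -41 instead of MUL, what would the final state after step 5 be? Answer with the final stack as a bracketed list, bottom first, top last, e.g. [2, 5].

[-360, -360, -13, -41]

(re-executing from step 5 with the substitution; state before step 5: [-360, -360, -13])
5. PUSH -41 -> [-360, -360, -13, -41]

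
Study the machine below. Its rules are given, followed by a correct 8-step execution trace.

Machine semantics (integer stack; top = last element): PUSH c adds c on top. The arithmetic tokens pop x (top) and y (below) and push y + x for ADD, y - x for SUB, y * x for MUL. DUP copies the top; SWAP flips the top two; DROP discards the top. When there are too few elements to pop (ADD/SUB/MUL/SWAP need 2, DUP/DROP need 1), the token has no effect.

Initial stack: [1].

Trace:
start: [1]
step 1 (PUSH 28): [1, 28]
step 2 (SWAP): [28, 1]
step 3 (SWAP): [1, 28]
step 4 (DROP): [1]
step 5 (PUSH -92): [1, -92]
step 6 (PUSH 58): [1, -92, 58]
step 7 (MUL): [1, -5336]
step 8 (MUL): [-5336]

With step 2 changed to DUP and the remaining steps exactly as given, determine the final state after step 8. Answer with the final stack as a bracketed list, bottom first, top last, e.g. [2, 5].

(re-executing from step 2 with the substitution; state before step 2: [1, 28])
step 2 (DUP): [1, 28, 28]
step 3 (SWAP): [1, 28, 28]
step 4 (DROP): [1, 28]
step 5 (PUSH -92): [1, 28, -92]
step 6 (PUSH 58): [1, 28, -92, 58]
step 7 (MUL): [1, 28, -5336]
step 8 (MUL): [1, -149408]

[1, -149408]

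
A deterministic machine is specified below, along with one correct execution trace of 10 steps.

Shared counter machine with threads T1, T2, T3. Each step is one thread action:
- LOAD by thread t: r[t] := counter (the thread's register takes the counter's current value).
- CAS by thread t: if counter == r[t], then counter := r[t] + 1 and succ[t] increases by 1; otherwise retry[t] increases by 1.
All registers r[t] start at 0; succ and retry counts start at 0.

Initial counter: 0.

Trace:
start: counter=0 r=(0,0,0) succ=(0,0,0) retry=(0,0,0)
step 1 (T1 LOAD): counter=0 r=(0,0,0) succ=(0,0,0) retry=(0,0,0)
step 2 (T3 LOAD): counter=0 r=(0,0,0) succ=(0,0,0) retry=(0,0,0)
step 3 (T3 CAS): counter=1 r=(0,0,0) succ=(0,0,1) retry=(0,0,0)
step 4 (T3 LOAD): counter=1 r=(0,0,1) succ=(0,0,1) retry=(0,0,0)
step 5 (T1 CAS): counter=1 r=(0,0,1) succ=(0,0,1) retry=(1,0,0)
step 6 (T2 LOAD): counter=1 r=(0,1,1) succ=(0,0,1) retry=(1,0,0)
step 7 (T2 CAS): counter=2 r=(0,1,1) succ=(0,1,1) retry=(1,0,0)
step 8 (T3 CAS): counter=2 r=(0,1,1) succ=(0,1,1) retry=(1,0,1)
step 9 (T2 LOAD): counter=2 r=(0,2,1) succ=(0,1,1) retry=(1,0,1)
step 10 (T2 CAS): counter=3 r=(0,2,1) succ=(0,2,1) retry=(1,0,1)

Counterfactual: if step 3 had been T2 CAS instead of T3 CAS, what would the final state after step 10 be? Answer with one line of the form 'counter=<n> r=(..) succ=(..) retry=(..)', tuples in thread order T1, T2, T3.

(re-executing from step 3 with the substitution; state before step 3: counter=0 r=(0,0,0) succ=(0,0,0) retry=(0,0,0))
step 3 (T2 CAS): counter=1 r=(0,0,0) succ=(0,1,0) retry=(0,0,0)
step 4 (T3 LOAD): counter=1 r=(0,0,1) succ=(0,1,0) retry=(0,0,0)
step 5 (T1 CAS): counter=1 r=(0,0,1) succ=(0,1,0) retry=(1,0,0)
step 6 (T2 LOAD): counter=1 r=(0,1,1) succ=(0,1,0) retry=(1,0,0)
step 7 (T2 CAS): counter=2 r=(0,1,1) succ=(0,2,0) retry=(1,0,0)
step 8 (T3 CAS): counter=2 r=(0,1,1) succ=(0,2,0) retry=(1,0,1)
step 9 (T2 LOAD): counter=2 r=(0,2,1) succ=(0,2,0) retry=(1,0,1)
step 10 (T2 CAS): counter=3 r=(0,2,1) succ=(0,3,0) retry=(1,0,1)

counter=3 r=(0,2,1) succ=(0,3,0) retry=(1,0,1)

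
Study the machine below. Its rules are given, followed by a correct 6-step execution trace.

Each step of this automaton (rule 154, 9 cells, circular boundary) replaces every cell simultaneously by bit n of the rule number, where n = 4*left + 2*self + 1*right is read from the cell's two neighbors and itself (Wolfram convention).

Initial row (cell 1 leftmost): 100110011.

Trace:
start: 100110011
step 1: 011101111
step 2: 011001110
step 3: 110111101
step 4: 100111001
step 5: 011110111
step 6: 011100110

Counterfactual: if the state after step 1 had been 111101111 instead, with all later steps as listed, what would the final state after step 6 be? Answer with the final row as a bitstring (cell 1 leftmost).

011111110

state after step 1 := 111101111
step 2: 111001111
step 3: 110111111
step 4: 100111111
step 5: 011111111
step 6: 011111110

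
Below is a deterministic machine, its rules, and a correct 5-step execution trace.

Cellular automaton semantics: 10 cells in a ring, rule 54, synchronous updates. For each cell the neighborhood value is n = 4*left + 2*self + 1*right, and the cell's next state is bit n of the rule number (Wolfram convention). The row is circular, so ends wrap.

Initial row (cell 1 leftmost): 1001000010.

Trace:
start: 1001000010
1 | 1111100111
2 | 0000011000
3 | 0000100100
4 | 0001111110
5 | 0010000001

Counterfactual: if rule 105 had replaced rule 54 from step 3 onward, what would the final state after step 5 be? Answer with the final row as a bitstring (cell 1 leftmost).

(re-executing steps 3..5 under rule 105; state before step 3: 0000011000)
3 | 1111011011
4 | 0001111110
5 | 1101000010

1101000010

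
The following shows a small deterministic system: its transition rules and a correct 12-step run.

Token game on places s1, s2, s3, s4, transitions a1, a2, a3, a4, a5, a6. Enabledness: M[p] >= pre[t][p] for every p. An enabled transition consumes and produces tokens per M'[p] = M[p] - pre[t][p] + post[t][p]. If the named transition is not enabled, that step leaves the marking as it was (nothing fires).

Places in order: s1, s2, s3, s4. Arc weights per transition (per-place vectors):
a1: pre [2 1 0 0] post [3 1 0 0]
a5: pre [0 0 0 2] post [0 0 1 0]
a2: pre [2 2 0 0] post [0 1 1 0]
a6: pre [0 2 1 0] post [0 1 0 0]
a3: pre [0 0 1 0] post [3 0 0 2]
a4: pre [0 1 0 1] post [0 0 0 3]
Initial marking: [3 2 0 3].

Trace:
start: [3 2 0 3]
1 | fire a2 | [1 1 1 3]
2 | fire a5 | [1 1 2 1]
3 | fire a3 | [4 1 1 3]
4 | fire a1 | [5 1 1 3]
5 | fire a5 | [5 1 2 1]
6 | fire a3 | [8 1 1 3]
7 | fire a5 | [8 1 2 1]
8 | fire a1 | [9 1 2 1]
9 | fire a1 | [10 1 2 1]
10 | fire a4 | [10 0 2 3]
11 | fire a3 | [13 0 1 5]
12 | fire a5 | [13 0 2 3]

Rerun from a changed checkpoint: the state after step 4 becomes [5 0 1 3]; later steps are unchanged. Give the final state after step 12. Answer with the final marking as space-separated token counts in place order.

state after step 4 := [5 0 1 3]
5 | fire a5 | [5 0 2 1]
6 | fire a3 | [8 0 1 3]
7 | fire a5 | [8 0 2 1]
8 | fire a1 | [8 0 2 1]
9 | fire a1 | [8 0 2 1]
10 | fire a4 | [8 0 2 1]
11 | fire a3 | [11 0 1 3]
12 | fire a5 | [11 0 2 1]

11 0 2 1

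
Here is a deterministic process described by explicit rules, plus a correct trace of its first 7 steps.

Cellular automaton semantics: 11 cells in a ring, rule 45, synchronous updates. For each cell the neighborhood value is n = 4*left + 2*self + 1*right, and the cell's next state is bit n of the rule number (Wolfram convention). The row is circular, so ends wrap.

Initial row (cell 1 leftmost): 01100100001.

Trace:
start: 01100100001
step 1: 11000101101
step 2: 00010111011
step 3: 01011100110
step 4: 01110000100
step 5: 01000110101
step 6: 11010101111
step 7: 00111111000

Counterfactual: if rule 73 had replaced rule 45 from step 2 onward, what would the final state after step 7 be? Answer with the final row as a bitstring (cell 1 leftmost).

00011101101

(re-executing steps 2..7 under rule 73; state before step 2: 11000101101)
step 2: 01010001101
step 3: 00000101100
step 4: 11110001101
step 5: 00010101101
step 6: 01000001100
step 7: 00011101101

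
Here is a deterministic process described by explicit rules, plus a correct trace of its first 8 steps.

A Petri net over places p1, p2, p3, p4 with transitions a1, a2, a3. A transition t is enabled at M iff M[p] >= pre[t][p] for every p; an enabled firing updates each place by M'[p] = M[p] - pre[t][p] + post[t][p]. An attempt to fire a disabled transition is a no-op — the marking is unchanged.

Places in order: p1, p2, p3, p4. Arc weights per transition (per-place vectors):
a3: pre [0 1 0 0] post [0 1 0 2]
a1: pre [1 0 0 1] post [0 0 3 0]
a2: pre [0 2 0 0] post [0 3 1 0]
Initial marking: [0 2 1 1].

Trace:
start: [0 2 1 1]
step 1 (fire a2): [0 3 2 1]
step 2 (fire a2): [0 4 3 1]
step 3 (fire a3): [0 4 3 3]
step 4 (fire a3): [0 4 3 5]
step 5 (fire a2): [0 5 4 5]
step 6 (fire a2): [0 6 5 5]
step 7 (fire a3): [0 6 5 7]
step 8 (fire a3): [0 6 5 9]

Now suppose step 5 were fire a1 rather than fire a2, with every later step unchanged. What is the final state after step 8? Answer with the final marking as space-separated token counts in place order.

(re-executing from step 5 with the substitution; state before step 5: [0 4 3 5])
step 5 (fire a1): [0 4 3 5]
step 6 (fire a2): [0 5 4 5]
step 7 (fire a3): [0 5 4 7]
step 8 (fire a3): [0 5 4 9]

0 5 4 9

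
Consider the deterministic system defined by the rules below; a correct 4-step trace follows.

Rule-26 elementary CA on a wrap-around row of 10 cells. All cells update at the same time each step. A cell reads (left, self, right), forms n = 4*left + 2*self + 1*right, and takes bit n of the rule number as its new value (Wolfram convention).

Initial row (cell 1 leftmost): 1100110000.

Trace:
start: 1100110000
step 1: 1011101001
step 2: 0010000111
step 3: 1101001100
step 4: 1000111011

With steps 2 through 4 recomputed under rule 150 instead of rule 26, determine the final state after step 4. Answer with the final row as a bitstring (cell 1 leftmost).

(re-executing steps 2..4 under rule 150; state before step 2: 1011101001)
step 2: 0001001110
step 3: 0011110101
step 4: 1101100101

1101100101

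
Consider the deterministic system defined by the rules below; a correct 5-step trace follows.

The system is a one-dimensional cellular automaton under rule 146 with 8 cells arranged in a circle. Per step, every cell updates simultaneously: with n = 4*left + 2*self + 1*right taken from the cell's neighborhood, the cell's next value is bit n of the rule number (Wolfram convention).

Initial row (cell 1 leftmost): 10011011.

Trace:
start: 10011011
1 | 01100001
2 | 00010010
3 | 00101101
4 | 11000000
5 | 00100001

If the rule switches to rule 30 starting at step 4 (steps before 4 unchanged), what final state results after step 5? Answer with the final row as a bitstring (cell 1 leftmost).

00001111

(re-executing steps 4..5 under rule 30; state before step 4: 00101101)
4 | 11101001
5 | 00001111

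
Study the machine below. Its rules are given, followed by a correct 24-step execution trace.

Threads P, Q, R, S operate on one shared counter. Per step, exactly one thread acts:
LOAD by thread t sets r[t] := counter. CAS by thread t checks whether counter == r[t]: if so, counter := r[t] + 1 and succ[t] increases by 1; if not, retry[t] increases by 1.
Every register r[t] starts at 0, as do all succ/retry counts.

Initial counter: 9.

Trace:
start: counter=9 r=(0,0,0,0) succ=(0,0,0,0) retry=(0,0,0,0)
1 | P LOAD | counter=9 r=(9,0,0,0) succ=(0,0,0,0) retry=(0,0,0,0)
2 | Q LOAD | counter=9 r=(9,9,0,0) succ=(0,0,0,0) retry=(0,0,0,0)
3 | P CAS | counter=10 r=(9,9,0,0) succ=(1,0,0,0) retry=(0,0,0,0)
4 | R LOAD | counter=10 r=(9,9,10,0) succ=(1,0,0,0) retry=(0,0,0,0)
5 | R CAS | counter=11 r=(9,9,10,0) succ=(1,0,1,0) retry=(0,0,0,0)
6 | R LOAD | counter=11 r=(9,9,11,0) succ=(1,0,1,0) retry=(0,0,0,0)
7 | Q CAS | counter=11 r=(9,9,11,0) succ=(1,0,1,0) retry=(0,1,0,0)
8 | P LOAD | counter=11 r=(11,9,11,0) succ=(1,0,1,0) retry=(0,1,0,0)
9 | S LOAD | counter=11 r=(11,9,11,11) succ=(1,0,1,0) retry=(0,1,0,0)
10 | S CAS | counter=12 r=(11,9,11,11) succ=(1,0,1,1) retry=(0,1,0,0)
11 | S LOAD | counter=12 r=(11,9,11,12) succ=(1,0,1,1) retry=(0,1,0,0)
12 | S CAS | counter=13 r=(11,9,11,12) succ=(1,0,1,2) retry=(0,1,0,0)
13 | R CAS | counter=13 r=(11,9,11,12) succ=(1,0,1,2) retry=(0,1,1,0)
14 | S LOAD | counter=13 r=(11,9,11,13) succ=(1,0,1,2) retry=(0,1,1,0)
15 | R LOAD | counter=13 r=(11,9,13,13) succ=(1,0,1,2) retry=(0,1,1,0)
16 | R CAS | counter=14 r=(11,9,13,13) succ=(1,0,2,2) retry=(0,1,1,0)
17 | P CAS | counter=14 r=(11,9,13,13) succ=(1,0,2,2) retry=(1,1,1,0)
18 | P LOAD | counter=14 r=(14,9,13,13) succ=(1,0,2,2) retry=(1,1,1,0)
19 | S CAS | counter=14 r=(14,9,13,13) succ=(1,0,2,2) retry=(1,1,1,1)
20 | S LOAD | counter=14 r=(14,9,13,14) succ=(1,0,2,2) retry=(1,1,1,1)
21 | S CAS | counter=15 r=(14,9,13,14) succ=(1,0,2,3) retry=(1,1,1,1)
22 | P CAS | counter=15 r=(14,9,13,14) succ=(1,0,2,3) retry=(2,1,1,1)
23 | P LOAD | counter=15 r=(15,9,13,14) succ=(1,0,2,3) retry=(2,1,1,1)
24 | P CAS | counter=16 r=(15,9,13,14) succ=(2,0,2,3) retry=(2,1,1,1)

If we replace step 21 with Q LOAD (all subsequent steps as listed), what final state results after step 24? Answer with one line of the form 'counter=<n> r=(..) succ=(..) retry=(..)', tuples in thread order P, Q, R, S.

counter=16 r=(15,14,13,14) succ=(3,0,2,2) retry=(1,1,1,1)

(re-executing from step 21 with the substitution; state before step 21: counter=14 r=(14,9,13,14) succ=(1,0,2,2) retry=(1,1,1,1))
21 | Q LOAD | counter=14 r=(14,14,13,14) succ=(1,0,2,2) retry=(1,1,1,1)
22 | P CAS | counter=15 r=(14,14,13,14) succ=(2,0,2,2) retry=(1,1,1,1)
23 | P LOAD | counter=15 r=(15,14,13,14) succ=(2,0,2,2) retry=(1,1,1,1)
24 | P CAS | counter=16 r=(15,14,13,14) succ=(3,0,2,2) retry=(1,1,1,1)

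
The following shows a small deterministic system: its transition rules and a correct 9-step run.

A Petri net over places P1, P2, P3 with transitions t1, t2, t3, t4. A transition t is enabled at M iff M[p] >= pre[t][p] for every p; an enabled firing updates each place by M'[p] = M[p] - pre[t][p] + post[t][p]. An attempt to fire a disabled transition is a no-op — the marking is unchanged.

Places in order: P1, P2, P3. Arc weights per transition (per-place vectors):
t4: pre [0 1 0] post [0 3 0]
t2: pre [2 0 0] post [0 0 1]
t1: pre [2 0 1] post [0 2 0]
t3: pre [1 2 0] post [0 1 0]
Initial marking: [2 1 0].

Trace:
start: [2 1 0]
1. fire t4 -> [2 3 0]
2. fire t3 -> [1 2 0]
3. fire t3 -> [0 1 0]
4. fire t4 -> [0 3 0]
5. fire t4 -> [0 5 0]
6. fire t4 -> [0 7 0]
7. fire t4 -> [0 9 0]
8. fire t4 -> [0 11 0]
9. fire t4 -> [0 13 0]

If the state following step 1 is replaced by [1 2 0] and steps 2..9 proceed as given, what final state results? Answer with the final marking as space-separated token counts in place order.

state after step 1 := [1 2 0]
2. fire t3 -> [0 1 0]
3. fire t3 -> [0 1 0]
4. fire t4 -> [0 3 0]
5. fire t4 -> [0 5 0]
6. fire t4 -> [0 7 0]
7. fire t4 -> [0 9 0]
8. fire t4 -> [0 11 0]
9. fire t4 -> [0 13 0]

0 13 0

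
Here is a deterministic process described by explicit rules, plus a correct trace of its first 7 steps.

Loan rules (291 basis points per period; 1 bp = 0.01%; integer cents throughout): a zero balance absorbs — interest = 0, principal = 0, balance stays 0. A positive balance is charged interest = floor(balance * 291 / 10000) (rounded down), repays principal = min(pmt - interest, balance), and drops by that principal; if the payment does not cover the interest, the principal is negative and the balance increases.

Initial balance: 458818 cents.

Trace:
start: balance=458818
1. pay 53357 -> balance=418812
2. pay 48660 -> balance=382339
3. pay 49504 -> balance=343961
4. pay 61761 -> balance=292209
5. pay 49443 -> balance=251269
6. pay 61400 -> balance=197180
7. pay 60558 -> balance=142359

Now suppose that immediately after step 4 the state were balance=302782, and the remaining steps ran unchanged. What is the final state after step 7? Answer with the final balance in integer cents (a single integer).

153882

state after step 4 := balance=302782
5. pay 49443 -> balance=262149
6. pay 61400 -> balance=208377
7. pay 60558 -> balance=153882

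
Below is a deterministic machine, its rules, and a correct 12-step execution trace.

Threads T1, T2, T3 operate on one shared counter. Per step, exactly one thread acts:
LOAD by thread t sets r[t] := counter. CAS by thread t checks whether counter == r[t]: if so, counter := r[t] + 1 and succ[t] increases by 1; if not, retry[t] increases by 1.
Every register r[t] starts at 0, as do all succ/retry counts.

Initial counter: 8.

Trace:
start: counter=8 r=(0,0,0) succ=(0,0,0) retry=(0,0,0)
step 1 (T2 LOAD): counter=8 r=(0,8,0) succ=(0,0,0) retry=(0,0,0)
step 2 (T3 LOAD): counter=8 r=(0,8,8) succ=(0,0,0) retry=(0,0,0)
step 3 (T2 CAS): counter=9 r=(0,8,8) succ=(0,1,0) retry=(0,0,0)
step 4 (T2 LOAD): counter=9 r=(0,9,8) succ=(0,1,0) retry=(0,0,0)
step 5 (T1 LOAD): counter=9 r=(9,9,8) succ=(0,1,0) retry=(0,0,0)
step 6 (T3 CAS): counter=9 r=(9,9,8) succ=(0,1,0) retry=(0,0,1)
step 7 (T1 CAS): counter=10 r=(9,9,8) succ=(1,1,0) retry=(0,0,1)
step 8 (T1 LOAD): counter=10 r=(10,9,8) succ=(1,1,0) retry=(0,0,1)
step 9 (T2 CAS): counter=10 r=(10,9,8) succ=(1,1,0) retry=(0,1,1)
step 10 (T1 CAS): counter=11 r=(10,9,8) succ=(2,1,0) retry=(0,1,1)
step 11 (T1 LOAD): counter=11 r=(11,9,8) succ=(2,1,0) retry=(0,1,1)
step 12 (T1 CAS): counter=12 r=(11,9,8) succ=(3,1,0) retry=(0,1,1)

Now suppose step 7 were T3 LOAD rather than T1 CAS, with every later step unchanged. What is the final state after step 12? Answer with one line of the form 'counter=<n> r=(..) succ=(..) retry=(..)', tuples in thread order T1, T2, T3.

(re-executing from step 7 with the substitution; state before step 7: counter=9 r=(9,9,8) succ=(0,1,0) retry=(0,0,1))
step 7 (T3 LOAD): counter=9 r=(9,9,9) succ=(0,1,0) retry=(0,0,1)
step 8 (T1 LOAD): counter=9 r=(9,9,9) succ=(0,1,0) retry=(0,0,1)
step 9 (T2 CAS): counter=10 r=(9,9,9) succ=(0,2,0) retry=(0,0,1)
step 10 (T1 CAS): counter=10 r=(9,9,9) succ=(0,2,0) retry=(1,0,1)
step 11 (T1 LOAD): counter=10 r=(10,9,9) succ=(0,2,0) retry=(1,0,1)
step 12 (T1 CAS): counter=11 r=(10,9,9) succ=(1,2,0) retry=(1,0,1)

counter=11 r=(10,9,9) succ=(1,2,0) retry=(1,0,1)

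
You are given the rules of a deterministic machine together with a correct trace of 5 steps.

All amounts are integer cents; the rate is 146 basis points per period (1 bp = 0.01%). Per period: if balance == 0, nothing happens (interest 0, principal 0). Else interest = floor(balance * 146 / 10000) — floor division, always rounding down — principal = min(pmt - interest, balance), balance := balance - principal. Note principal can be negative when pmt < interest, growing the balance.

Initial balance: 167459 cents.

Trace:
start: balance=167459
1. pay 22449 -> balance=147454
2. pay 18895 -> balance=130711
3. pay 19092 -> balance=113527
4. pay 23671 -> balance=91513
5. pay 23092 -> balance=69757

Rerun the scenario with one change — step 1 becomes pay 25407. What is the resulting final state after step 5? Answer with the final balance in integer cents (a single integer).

(re-executing from step 1 with the substitution; state before step 1: balance=167459)
1. pay 25407 -> balance=144496
2. pay 18895 -> balance=127710
3. pay 19092 -> balance=110482
4. pay 23671 -> balance=88424
5. pay 23092 -> balance=66622

66622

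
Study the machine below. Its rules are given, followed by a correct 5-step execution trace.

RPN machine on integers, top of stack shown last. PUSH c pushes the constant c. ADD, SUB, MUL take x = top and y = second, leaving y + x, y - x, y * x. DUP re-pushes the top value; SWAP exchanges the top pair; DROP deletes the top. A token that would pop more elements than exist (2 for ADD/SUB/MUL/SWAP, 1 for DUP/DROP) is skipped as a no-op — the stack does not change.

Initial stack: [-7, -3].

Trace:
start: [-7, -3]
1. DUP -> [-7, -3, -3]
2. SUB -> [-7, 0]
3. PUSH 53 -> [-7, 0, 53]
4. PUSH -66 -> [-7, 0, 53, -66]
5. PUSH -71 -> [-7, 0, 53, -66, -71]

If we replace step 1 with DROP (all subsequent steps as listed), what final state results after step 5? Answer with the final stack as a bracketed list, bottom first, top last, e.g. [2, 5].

(re-executing from step 1 with the substitution; state before step 1: [-7, -3])
1. DROP -> [-7]
2. SUB -> [-7]
3. PUSH 53 -> [-7, 53]
4. PUSH -66 -> [-7, 53, -66]
5. PUSH -71 -> [-7, 53, -66, -71]

[-7, 53, -66, -71]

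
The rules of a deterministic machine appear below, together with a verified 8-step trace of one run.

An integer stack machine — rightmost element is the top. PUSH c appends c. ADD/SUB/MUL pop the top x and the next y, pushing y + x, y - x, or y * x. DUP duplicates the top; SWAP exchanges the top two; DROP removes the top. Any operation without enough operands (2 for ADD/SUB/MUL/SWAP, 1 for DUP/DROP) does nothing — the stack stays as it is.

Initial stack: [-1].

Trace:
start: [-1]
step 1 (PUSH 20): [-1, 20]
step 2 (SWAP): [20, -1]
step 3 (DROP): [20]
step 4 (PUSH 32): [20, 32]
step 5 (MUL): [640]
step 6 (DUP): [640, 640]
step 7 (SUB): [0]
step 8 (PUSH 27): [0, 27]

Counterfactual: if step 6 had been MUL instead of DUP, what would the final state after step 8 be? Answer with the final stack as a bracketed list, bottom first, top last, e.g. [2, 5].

(re-executing from step 6 with the substitution; state before step 6: [640])
step 6 (MUL): [640]
step 7 (SUB): [640]
step 8 (PUSH 27): [640, 27]

[640, 27]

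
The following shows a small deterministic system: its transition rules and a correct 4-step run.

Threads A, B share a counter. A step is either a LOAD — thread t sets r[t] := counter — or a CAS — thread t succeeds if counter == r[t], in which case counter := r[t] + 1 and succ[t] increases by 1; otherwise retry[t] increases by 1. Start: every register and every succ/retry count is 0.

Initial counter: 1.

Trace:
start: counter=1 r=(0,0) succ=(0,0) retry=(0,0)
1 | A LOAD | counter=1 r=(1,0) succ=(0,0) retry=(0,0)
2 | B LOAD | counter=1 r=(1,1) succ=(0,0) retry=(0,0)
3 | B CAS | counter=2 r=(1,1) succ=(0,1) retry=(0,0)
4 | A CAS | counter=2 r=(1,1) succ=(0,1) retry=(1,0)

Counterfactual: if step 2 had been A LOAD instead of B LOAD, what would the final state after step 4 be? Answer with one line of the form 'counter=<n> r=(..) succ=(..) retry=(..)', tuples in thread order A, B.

(re-executing from step 2 with the substitution; state before step 2: counter=1 r=(1,0) succ=(0,0) retry=(0,0))
2 | A LOAD | counter=1 r=(1,0) succ=(0,0) retry=(0,0)
3 | B CAS | counter=1 r=(1,0) succ=(0,0) retry=(0,1)
4 | A CAS | counter=2 r=(1,0) succ=(1,0) retry=(0,1)

counter=2 r=(1,0) succ=(1,0) retry=(0,1)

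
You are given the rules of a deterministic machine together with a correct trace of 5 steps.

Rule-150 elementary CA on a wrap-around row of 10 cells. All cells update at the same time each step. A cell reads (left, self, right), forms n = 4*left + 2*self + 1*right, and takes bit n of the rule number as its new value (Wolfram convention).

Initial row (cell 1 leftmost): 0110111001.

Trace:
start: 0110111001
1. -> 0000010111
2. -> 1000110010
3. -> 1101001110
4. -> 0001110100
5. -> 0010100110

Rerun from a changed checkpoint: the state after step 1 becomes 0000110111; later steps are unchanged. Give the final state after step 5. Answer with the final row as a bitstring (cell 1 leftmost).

1010000100

state after step 1 := 0000110111
2. -> 1001000010
3. -> 1111100110
4. -> 0111011000
5. -> 1010000100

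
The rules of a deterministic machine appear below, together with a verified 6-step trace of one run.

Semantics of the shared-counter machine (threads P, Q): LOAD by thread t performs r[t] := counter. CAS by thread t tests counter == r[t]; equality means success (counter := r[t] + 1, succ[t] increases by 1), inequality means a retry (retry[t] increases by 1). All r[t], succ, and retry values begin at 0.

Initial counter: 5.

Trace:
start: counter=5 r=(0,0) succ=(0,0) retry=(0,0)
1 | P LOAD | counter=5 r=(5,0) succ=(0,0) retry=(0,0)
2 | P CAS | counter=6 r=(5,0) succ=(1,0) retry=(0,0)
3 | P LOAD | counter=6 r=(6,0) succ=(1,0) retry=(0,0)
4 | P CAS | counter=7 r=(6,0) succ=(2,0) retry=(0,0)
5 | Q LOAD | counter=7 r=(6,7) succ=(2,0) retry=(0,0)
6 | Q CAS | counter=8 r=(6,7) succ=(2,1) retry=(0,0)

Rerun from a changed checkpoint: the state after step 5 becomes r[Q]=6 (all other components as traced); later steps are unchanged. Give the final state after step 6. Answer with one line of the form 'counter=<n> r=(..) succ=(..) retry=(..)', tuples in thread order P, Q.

state after step 5 := counter=7 r=(6,6) succ=(2,0) retry=(0,0)
6 | Q CAS | counter=7 r=(6,6) succ=(2,0) retry=(0,1)

counter=7 r=(6,6) succ=(2,0) retry=(0,1)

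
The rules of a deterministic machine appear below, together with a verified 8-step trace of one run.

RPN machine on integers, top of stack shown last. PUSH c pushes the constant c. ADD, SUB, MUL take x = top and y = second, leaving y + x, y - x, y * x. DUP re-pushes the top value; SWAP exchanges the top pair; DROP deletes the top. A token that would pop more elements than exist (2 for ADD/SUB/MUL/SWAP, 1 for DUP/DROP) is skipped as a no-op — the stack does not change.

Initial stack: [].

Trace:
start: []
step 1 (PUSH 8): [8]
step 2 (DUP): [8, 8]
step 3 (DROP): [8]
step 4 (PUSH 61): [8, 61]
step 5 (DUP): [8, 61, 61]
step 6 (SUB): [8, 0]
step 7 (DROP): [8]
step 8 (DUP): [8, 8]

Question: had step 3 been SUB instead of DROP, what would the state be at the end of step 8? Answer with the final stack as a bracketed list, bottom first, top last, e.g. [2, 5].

[0, 0]

(re-executing from step 3 with the substitution; state before step 3: [8, 8])
step 3 (SUB): [0]
step 4 (PUSH 61): [0, 61]
step 5 (DUP): [0, 61, 61]
step 6 (SUB): [0, 0]
step 7 (DROP): [0]
step 8 (DUP): [0, 0]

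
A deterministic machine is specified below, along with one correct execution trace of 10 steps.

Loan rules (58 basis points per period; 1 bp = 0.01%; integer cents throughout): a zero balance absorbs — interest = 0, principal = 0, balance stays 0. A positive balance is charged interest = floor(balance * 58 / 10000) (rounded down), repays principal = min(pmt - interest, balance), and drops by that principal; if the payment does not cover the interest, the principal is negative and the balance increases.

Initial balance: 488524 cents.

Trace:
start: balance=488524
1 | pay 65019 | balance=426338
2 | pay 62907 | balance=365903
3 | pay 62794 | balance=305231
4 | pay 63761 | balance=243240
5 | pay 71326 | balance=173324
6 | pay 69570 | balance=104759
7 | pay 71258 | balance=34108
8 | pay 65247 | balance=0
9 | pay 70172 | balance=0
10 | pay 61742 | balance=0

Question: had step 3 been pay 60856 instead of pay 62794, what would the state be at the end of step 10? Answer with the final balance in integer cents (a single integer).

0

(re-executing from step 3 with the substitution; state before step 3: balance=365903)
3 | pay 60856 | balance=307169
4 | pay 63761 | balance=245189
5 | pay 71326 | balance=175285
6 | pay 69570 | balance=106731
7 | pay 71258 | balance=36092
8 | pay 65247 | balance=0
9 | pay 70172 | balance=0
10 | pay 61742 | balance=0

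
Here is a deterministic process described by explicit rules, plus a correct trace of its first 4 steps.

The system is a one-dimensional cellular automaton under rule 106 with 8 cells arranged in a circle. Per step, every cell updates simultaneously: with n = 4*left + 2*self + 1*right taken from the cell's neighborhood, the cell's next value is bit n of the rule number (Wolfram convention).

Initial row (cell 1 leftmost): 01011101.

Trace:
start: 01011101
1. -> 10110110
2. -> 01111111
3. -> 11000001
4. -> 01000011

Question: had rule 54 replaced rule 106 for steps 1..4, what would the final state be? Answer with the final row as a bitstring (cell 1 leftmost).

(re-executing steps 1..4 under rule 54; state before step 1: 01011101)
1. -> 11100011
2. -> 00010100
3. -> 00111110
4. -> 01000001

01000001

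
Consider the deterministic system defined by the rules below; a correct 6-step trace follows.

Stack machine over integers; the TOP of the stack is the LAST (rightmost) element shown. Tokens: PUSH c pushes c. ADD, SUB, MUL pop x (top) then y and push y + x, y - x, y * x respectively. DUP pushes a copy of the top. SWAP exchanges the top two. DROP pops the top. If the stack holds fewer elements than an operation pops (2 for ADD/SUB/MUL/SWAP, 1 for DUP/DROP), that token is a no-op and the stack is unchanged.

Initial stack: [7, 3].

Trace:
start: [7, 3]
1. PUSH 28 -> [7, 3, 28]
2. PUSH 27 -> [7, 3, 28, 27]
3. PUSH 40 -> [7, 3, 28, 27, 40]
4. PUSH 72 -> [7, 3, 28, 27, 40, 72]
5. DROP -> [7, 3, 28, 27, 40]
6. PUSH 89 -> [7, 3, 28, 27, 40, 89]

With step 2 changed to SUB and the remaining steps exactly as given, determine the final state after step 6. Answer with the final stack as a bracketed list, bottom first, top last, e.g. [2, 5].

[7, -25, 40, 89]

(re-executing from step 2 with the substitution; state before step 2: [7, 3, 28])
2. SUB -> [7, -25]
3. PUSH 40 -> [7, -25, 40]
4. PUSH 72 -> [7, -25, 40, 72]
5. DROP -> [7, -25, 40]
6. PUSH 89 -> [7, -25, 40, 89]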